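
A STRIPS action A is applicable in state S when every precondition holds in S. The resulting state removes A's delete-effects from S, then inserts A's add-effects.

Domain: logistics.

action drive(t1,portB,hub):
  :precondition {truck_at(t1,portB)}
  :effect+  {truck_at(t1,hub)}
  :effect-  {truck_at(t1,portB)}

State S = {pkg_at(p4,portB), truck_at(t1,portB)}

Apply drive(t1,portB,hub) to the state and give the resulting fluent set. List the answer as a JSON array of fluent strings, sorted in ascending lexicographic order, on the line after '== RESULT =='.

Compute (S \ del) ∪ add:
  pre ⊆ S: {truck_at(t1,portB)} ⊆ S  — applicable
  S \ del = {pkg_at(p4,portB)}
  ∪ add   = {pkg_at(p4,portB), truck_at(t1,hub)}

== RESULT ==
["pkg_at(p4,portB)", "truck_at(t1,hub)"]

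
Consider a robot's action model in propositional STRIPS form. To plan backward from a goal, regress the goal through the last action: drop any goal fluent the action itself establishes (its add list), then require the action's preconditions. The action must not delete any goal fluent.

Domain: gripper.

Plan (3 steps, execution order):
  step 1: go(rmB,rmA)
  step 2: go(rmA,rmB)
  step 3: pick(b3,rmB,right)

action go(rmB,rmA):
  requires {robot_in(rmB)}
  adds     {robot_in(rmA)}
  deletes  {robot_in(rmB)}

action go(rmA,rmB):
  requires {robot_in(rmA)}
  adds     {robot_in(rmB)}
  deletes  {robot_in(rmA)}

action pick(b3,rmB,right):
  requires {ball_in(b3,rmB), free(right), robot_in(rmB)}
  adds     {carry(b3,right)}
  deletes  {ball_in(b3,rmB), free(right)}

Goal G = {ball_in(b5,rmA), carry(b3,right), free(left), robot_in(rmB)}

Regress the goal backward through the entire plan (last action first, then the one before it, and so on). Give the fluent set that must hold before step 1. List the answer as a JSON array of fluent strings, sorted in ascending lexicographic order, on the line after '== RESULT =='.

Regress step by step:
  through step 3 (pick(b3,rmB,right)): drop {carry(b3,right)}, keep {ball_in(b5,rmA), free(left), robot_in(rmB)}, require {ball_in(b3,rmB), free(right), robot_in(rmB)}
    → {ball_in(b3,rmB), ball_in(b5,rmA), free(left), free(right), robot_in(rmB)}
  through step 2 (go(rmA,rmB)): drop {robot_in(rmB)}, keep {ball_in(b3,rmB), ball_in(b5,rmA), free(left), free(right)}, require {robot_in(rmA)}
    → {ball_in(b3,rmB), ball_in(b5,rmA), free(left), free(right), robot_in(rmA)}
  through step 1 (go(rmB,rmA)): drop {robot_in(rmA)}, keep {ball_in(b3,rmB), ball_in(b5,rmA), free(left), free(right)}, require {robot_in(rmB)}
    → {ball_in(b3,rmB), ball_in(b5,rmA), free(left), free(right), robot_in(rmB)}

== RESULT ==
["ball_in(b3,rmB)", "ball_in(b5,rmA)", "free(left)", "free(right)", "robot_in(rmB)"]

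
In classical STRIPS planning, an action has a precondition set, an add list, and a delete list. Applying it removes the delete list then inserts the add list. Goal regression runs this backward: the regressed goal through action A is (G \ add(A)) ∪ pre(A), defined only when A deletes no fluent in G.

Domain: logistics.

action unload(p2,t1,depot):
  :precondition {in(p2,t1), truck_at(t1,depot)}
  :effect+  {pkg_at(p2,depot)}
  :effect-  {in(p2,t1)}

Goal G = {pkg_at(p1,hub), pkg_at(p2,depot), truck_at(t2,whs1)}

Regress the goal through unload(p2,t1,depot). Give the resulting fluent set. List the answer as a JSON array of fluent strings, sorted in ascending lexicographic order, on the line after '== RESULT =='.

Regress:
  G ∩ del = {}  (empty — regression defined)
  G \ add = {pkg_at(p1,hub), pkg_at(p2,depot), truck_at(t2,whs1)} \ {pkg_at(p2,depot)} = {pkg_at(p1,hub), truck_at(t2,whs1)}
  ∪ pre   = {pkg_at(p1,hub), truck_at(t2,whs1)} ∪ {in(p2,t1), truck_at(t1,depot)}
          = {in(p2,t1), pkg_at(p1,hub), truck_at(t1,depot), truck_at(t2,whs1)}

== RESULT ==
["in(p2,t1)", "pkg_at(p1,hub)", "truck_at(t1,depot)", "truck_at(t2,whs1)"]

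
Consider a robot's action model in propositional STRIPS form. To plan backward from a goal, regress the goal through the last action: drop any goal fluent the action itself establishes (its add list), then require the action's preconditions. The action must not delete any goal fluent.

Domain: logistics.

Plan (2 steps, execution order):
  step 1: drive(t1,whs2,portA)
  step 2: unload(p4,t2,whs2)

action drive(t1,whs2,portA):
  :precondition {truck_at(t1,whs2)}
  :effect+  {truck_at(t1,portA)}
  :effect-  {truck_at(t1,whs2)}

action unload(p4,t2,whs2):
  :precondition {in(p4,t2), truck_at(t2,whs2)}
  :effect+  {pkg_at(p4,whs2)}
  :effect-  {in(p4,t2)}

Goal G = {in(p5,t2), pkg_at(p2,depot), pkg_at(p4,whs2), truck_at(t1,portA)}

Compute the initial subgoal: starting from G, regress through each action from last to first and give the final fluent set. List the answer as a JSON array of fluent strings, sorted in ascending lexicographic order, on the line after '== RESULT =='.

Work backward from the goal:
  through step 2 (unload(p4,t2,whs2)): drop {pkg_at(p4,whs2)}, keep {in(p5,t2), pkg_at(p2,depot), truck_at(t1,portA)}, require {in(p4,t2), truck_at(t2,whs2)}
    → {in(p4,t2), in(p5,t2), pkg_at(p2,depot), truck_at(t1,portA), truck_at(t2,whs2)}
  through step 1 (drive(t1,whs2,portA)): drop {truck_at(t1,portA)}, keep {in(p4,t2), in(p5,t2), pkg_at(p2,depot), truck_at(t2,whs2)}, require {truck_at(t1,whs2)}
    → {in(p4,t2), in(p5,t2), pkg_at(p2,depot), truck_at(t1,whs2), truck_at(t2,whs2)}

== RESULT ==
["in(p4,t2)", "in(p5,t2)", "pkg_at(p2,depot)", "truck_at(t1,whs2)", "truck_at(t2,whs2)"]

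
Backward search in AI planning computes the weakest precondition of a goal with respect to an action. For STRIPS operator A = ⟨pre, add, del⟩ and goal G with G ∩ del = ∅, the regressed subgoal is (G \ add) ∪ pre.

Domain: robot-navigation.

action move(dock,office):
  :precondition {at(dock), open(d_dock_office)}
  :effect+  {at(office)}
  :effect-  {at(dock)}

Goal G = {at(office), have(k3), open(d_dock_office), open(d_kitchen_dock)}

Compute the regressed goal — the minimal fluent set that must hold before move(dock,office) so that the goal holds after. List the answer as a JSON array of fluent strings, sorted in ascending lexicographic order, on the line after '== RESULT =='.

Regress:
  G ∩ del = {}  (empty — regression defined)
  G \ add = {at(office), have(k3), open(d_dock_office), open(d_kitchen_dock)} \ {at(office)} = {have(k3), open(d_dock_office), open(d_kitchen_dock)}
  ∪ pre   = {have(k3), open(d_dock_office), open(d_kitchen_dock)} ∪ {at(dock), open(d_dock_office)}
          = {at(dock), have(k3), open(d_dock_office), open(d_kitchen_dock)}

== RESULT ==
["at(dock)", "have(k3)", "open(d_dock_office)", "open(d_kitchen_dock)"]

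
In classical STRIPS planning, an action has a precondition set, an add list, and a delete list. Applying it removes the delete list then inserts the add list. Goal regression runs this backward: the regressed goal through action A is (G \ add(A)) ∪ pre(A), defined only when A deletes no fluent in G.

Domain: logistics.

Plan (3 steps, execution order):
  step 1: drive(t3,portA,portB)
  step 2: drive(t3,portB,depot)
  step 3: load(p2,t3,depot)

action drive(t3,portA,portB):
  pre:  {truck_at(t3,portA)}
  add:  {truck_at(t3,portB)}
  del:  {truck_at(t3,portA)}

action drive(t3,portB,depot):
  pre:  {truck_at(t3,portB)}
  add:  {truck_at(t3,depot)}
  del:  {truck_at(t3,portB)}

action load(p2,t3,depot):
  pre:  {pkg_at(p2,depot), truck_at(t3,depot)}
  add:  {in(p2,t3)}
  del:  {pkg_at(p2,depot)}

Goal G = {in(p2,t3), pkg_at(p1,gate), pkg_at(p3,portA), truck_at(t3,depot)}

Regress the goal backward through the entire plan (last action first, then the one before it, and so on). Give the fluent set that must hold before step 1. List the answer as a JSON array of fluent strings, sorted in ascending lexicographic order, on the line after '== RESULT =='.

Regress step by step:
  through step 3 (load(p2,t3,depot)): drop {in(p2,t3)}, keep {pkg_at(p1,gate), pkg_at(p3,portA), truck_at(t3,depot)}, require {pkg_at(p2,depot), truck_at(t3,depot)}
    → {pkg_at(p1,gate), pkg_at(p2,depot), pkg_at(p3,portA), truck_at(t3,depot)}
  through step 2 (drive(t3,portB,depot)): drop {truck_at(t3,depot)}, keep {pkg_at(p1,gate), pkg_at(p2,depot), pkg_at(p3,portA)}, require {truck_at(t3,portB)}
    → {pkg_at(p1,gate), pkg_at(p2,depot), pkg_at(p3,portA), truck_at(t3,portB)}
  through step 1 (drive(t3,portA,portB)): drop {truck_at(t3,portB)}, keep {pkg_at(p1,gate), pkg_at(p2,depot), pkg_at(p3,portA)}, require {truck_at(t3,portA)}
    → {pkg_at(p1,gate), pkg_at(p2,depot), pkg_at(p3,portA), truck_at(t3,portA)}

== RESULT ==
["pkg_at(p1,gate)", "pkg_at(p2,depot)", "pkg_at(p3,portA)", "truck_at(t3,portA)"]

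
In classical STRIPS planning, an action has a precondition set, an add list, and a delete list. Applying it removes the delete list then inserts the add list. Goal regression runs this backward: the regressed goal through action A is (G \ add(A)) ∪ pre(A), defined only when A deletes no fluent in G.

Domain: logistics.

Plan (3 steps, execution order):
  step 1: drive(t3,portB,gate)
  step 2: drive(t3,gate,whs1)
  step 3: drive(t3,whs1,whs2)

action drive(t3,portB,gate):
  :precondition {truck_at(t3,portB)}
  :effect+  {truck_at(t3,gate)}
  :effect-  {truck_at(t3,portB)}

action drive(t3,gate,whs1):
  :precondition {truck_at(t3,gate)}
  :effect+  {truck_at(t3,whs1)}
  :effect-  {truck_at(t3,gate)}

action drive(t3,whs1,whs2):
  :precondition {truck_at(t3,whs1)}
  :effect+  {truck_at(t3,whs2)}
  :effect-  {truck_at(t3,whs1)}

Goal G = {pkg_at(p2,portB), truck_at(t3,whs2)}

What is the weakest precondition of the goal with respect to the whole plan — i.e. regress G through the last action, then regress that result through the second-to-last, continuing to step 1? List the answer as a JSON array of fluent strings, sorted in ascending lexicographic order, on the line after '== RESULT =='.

Work backward from the goal:
  through step 3 (drive(t3,whs1,whs2)): drop {truck_at(t3,whs2)}, keep {pkg_at(p2,portB)}, require {truck_at(t3,whs1)}
    → {pkg_at(p2,portB), truck_at(t3,whs1)}
  through step 2 (drive(t3,gate,whs1)): drop {truck_at(t3,whs1)}, keep {pkg_at(p2,portB)}, require {truck_at(t3,gate)}
    → {pkg_at(p2,portB), truck_at(t3,gate)}
  through step 1 (drive(t3,portB,gate)): drop {truck_at(t3,gate)}, keep {pkg_at(p2,portB)}, require {truck_at(t3,portB)}
    → {pkg_at(p2,portB), truck_at(t3,portB)}

== RESULT ==
["pkg_at(p2,portB)", "truck_at(t3,portB)"]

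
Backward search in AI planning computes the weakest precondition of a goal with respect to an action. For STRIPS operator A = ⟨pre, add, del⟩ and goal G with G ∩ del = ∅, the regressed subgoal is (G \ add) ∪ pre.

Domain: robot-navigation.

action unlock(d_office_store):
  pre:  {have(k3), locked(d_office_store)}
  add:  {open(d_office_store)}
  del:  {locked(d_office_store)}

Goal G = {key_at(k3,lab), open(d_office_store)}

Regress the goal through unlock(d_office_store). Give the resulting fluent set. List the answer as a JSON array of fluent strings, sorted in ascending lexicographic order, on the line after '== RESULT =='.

Regress:
  G ∩ del = {}  (empty — regression defined)
  G \ add = {key_at(k3,lab), open(d_office_store)} \ {open(d_office_store)} = {key_at(k3,lab)}
  ∪ pre   = {key_at(k3,lab)} ∪ {have(k3), locked(d_office_store)}
          = {have(k3), key_at(k3,lab), locked(d_office_store)}

== RESULT ==
["have(k3)", "key_at(k3,lab)", "locked(d_office_store)"]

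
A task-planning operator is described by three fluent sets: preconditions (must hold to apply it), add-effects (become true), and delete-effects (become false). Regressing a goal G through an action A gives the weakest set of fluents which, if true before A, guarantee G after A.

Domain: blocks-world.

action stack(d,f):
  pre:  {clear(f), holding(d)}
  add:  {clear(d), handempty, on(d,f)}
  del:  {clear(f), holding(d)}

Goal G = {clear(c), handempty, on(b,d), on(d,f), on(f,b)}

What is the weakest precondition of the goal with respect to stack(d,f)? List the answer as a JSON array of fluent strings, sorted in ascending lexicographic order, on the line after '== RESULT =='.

Compute (G \ add) ∪ pre:
  G ∩ del = {}  (empty — regression defined)
  G \ add = {clear(c), handempty, on(b,d), on(d,f), on(f,b)} \ {clear(d), handempty, on(d,f)} = {clear(c), on(b,d), on(f,b)}
  ∪ pre   = {clear(c), on(b,d), on(f,b)} ∪ {clear(f), holding(d)}
          = {clear(c), clear(f), holding(d), on(b,d), on(f,b)}

== RESULT ==
["clear(c)", "clear(f)", "holding(d)", "on(b,d)", "on(f,b)"]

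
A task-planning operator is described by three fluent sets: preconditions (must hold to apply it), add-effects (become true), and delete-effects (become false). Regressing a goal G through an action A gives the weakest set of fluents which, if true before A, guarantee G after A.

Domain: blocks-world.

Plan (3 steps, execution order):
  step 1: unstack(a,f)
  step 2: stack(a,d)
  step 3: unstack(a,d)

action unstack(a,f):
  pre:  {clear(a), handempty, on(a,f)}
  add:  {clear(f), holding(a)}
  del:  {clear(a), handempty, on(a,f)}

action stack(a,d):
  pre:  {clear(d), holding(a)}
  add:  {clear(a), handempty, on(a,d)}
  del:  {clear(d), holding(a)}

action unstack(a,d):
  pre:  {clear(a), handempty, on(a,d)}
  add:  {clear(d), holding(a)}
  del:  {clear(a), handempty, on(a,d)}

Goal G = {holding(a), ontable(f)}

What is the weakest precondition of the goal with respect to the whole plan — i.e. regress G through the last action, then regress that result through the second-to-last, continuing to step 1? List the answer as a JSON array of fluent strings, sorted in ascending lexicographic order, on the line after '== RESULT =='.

Work backward from the goal:
  through step 3 (unstack(a,d)): drop {holding(a)}, keep {ontable(f)}, require {clear(a), handempty, on(a,d)}
    → {clear(a), handempty, on(a,d), ontable(f)}
  through step 2 (stack(a,d)): drop {clear(a), handempty, on(a,d)}, keep {ontable(f)}, require {clear(d), holding(a)}
    → {clear(d), holding(a), ontable(f)}
  through step 1 (unstack(a,f)): drop {holding(a)}, keep {clear(d), ontable(f)}, require {clear(a), handempty, on(a,f)}
    → {clear(a), clear(d), handempty, on(a,f), ontable(f)}

== RESULT ==
["clear(a)", "clear(d)", "handempty", "on(a,f)", "ontable(f)"]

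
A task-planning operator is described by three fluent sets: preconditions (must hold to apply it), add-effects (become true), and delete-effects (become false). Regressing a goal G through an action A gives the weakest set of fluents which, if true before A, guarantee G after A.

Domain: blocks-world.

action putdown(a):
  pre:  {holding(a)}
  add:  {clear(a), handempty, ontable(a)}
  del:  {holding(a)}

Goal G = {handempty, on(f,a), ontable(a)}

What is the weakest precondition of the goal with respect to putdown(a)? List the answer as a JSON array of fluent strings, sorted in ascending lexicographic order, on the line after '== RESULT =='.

Compute (G \ add) ∪ pre:
  G ∩ del = {}  (empty — regression defined)
  G \ add = {handempty, on(f,a), ontable(a)} \ {clear(a), handempty, ontable(a)} = {on(f,a)}
  ∪ pre   = {on(f,a)} ∪ {holding(a)}
          = {holding(a), on(f,a)}

== RESULT ==
["holding(a)", "on(f,a)"]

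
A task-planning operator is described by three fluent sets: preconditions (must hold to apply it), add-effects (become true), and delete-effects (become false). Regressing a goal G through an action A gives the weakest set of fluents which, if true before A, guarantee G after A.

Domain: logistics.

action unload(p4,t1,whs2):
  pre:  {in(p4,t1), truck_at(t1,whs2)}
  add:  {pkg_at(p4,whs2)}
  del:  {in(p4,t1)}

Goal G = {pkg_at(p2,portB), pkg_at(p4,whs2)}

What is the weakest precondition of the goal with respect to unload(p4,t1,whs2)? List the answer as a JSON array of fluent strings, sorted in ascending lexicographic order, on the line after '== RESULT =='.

Compute (G \ add) ∪ pre:
  G ∩ del = {}  (empty — regression defined)
  G \ add = {pkg_at(p2,portB), pkg_at(p4,whs2)} \ {pkg_at(p4,whs2)} = {pkg_at(p2,portB)}
  ∪ pre   = {pkg_at(p2,portB)} ∪ {in(p4,t1), truck_at(t1,whs2)}
          = {in(p4,t1), pkg_at(p2,portB), truck_at(t1,whs2)}

== RESULT ==
["in(p4,t1)", "pkg_at(p2,portB)", "truck_at(t1,whs2)"]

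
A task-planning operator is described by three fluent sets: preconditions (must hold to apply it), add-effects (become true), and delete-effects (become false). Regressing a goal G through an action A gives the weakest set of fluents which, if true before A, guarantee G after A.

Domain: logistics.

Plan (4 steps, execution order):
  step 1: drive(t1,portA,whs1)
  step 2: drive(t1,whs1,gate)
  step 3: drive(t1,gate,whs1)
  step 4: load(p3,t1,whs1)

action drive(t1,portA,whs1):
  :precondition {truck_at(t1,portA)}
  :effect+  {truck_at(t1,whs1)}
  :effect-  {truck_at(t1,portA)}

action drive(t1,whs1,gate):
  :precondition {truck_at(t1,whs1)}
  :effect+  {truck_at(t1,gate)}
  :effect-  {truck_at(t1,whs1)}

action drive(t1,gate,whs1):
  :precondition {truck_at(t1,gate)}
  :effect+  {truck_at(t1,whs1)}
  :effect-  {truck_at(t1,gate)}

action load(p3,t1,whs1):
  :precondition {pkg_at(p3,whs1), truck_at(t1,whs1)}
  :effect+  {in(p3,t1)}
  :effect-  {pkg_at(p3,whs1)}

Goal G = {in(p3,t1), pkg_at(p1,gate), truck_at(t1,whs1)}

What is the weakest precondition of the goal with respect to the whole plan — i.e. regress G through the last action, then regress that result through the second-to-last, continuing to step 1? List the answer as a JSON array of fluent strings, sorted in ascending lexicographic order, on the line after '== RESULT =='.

Work backward from the goal:
  through step 4 (load(p3,t1,whs1)): drop {in(p3,t1)}, keep {pkg_at(p1,gate), truck_at(t1,whs1)}, require {pkg_at(p3,whs1), truck_at(t1,whs1)}
    → {pkg_at(p1,gate), pkg_at(p3,whs1), truck_at(t1,whs1)}
  through step 3 (drive(t1,gate,whs1)): drop {truck_at(t1,whs1)}, keep {pkg_at(p1,gate), pkg_at(p3,whs1)}, require {truck_at(t1,gate)}
    → {pkg_at(p1,gate), pkg_at(p3,whs1), truck_at(t1,gate)}
  through step 2 (drive(t1,whs1,gate)): drop {truck_at(t1,gate)}, keep {pkg_at(p1,gate), pkg_at(p3,whs1)}, require {truck_at(t1,whs1)}
    → {pkg_at(p1,gate), pkg_at(p3,whs1), truck_at(t1,whs1)}
  through step 1 (drive(t1,portA,whs1)): drop {truck_at(t1,whs1)}, keep {pkg_at(p1,gate), pkg_at(p3,whs1)}, require {truck_at(t1,portA)}
    → {pkg_at(p1,gate), pkg_at(p3,whs1), truck_at(t1,portA)}

== RESULT ==
["pkg_at(p1,gate)", "pkg_at(p3,whs1)", "truck_at(t1,portA)"]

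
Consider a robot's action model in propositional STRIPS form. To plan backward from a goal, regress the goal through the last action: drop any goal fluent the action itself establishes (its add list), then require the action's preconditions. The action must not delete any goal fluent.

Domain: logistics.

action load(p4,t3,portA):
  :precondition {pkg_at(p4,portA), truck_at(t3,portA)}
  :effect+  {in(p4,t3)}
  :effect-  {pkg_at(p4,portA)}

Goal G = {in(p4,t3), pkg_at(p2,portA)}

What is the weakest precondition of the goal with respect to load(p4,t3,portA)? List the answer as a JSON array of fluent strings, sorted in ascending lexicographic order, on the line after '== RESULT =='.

Compute (G \ add) ∪ pre:
  G ∩ del = {}  (empty — regression defined)
  G \ add = {in(p4,t3), pkg_at(p2,portA)} \ {in(p4,t3)} = {pkg_at(p2,portA)}
  ∪ pre   = {pkg_at(p2,portA)} ∪ {pkg_at(p4,portA), truck_at(t3,portA)}
          = {pkg_at(p2,portA), pkg_at(p4,portA), truck_at(t3,portA)}

== RESULT ==
["pkg_at(p2,portA)", "pkg_at(p4,portA)", "truck_at(t3,portA)"]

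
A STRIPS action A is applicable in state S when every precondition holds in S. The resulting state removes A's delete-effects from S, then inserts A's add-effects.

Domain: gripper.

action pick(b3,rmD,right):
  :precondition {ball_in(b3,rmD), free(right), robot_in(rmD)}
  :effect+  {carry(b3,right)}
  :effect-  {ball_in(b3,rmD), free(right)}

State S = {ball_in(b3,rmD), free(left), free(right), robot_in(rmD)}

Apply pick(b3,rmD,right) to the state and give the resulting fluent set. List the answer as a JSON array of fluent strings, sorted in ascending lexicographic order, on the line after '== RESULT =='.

Progress:
  pre ⊆ S: {ball_in(b3,rmD), free(right), robot_in(rmD)} ⊆ S  — applicable
  S \ del = {free(left), robot_in(rmD)}
  ∪ add   = {carry(b3,right), free(left), robot_in(rmD)}

== RESULT ==
["carry(b3,right)", "free(left)", "robot_in(rmD)"]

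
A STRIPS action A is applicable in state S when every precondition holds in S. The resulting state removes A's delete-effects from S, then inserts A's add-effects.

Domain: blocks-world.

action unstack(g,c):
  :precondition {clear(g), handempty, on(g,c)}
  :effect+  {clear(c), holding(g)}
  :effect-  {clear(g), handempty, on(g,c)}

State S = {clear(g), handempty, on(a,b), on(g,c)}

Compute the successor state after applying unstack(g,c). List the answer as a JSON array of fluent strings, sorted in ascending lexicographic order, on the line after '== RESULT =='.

Compute (S \ del) ∪ add:
  pre ⊆ S: {clear(g), handempty, on(g,c)} ⊆ S  — applicable
  S \ del = {on(a,b)}
  ∪ add   = {clear(c), holding(g), on(a,b)}

== RESULT ==
["clear(c)", "holding(g)", "on(a,b)"]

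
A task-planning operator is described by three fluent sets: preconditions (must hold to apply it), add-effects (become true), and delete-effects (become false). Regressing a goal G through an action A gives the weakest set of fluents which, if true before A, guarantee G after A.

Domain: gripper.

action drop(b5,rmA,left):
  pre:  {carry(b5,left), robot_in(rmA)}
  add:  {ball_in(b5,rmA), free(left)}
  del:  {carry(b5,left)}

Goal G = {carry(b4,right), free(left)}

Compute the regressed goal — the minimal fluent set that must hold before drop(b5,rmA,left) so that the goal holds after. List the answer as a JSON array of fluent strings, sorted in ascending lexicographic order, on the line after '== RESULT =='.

Regress:
  G ∩ del = {}  (empty — regression defined)
  G \ add = {carry(b4,right), free(left)} \ {ball_in(b5,rmA), free(left)} = {carry(b4,right)}
  ∪ pre   = {carry(b4,right)} ∪ {carry(b5,left), robot_in(rmA)}
          = {carry(b4,right), carry(b5,left), robot_in(rmA)}

== RESULT ==
["carry(b4,right)", "carry(b5,left)", "robot_in(rmA)"]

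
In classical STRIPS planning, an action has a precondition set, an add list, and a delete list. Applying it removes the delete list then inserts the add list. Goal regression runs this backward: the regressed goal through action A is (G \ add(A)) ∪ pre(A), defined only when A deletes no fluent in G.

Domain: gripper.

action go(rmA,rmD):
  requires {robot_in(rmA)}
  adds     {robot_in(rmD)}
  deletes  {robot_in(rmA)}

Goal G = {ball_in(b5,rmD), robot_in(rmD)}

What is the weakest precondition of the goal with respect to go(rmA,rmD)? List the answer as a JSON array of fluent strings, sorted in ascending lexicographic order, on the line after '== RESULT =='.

Compute (G \ add) ∪ pre:
  G ∩ del = {}  (empty — regression defined)
  G \ add = {ball_in(b5,rmD), robot_in(rmD)} \ {robot_in(rmD)} = {ball_in(b5,rmD)}
  ∪ pre   = {ball_in(b5,rmD)} ∪ {robot_in(rmA)}
          = {ball_in(b5,rmD), robot_in(rmA)}

== RESULT ==
["ball_in(b5,rmD)", "robot_in(rmA)"]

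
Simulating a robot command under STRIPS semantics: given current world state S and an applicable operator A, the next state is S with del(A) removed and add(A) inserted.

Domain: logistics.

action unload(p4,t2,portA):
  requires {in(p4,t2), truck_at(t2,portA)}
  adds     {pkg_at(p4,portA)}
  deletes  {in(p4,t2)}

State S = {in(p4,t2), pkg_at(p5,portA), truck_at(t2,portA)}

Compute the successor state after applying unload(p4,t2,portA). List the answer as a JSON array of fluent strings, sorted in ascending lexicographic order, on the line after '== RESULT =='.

Progress:
  pre ⊆ S: {in(p4,t2), truck_at(t2,portA)} ⊆ S  — applicable
  S \ del = {pkg_at(p5,portA), truck_at(t2,portA)}
  ∪ add   = {pkg_at(p4,portA), pkg_at(p5,portA), truck_at(t2,portA)}

== RESULT ==
["pkg_at(p4,portA)", "pkg_at(p5,portA)", "truck_at(t2,portA)"]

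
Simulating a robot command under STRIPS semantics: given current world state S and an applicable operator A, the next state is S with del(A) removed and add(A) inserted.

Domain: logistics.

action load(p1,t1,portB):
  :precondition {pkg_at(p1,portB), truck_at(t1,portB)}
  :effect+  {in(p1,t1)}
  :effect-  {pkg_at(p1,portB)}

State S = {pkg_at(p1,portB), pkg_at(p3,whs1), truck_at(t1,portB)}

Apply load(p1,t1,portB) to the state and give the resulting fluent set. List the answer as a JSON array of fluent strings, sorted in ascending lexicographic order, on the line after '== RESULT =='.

Compute (S \ del) ∪ add:
  pre ⊆ S: {pkg_at(p1,portB), truck_at(t1,portB)} ⊆ S  — applicable
  S \ del = {pkg_at(p3,whs1), truck_at(t1,portB)}
  ∪ add   = {in(p1,t1), pkg_at(p3,whs1), truck_at(t1,portB)}

== RESULT ==
["in(p1,t1)", "pkg_at(p3,whs1)", "truck_at(t1,portB)"]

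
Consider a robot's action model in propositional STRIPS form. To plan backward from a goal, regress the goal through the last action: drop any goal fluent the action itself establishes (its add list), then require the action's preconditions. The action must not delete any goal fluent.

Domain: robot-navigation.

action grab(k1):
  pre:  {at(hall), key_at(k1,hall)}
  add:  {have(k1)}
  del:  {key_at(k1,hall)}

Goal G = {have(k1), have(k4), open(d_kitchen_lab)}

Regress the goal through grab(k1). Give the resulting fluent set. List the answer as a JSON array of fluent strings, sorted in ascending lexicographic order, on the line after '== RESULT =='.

Regress:
  G ∩ del = {}  (empty — regression defined)
  G \ add = {have(k1), have(k4), open(d_kitchen_lab)} \ {have(k1)} = {have(k4), open(d_kitchen_lab)}
  ∪ pre   = {have(k4), open(d_kitchen_lab)} ∪ {at(hall), key_at(k1,hall)}
          = {at(hall), have(k4), key_at(k1,hall), open(d_kitchen_lab)}

== RESULT ==
["at(hall)", "have(k4)", "key_at(k1,hall)", "open(d_kitchen_lab)"]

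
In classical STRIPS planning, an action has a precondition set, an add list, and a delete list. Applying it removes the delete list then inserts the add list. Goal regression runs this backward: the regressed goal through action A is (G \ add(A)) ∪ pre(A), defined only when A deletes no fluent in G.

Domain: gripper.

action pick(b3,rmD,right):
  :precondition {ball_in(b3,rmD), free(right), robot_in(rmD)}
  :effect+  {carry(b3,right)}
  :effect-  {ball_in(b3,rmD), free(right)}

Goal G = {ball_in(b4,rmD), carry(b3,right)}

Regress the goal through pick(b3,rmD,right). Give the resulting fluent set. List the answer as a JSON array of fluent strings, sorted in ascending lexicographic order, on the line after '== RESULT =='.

Compute (G \ add) ∪ pre:
  G ∩ del = {}  (empty — regression defined)
  G \ add = {ball_in(b4,rmD), carry(b3,right)} \ {carry(b3,right)} = {ball_in(b4,rmD)}
  ∪ pre   = {ball_in(b4,rmD)} ∪ {ball_in(b3,rmD), free(right), robot_in(rmD)}
          = {ball_in(b3,rmD), ball_in(b4,rmD), free(right), robot_in(rmD)}

== RESULT ==
["ball_in(b3,rmD)", "ball_in(b4,rmD)", "free(right)", "robot_in(rmD)"]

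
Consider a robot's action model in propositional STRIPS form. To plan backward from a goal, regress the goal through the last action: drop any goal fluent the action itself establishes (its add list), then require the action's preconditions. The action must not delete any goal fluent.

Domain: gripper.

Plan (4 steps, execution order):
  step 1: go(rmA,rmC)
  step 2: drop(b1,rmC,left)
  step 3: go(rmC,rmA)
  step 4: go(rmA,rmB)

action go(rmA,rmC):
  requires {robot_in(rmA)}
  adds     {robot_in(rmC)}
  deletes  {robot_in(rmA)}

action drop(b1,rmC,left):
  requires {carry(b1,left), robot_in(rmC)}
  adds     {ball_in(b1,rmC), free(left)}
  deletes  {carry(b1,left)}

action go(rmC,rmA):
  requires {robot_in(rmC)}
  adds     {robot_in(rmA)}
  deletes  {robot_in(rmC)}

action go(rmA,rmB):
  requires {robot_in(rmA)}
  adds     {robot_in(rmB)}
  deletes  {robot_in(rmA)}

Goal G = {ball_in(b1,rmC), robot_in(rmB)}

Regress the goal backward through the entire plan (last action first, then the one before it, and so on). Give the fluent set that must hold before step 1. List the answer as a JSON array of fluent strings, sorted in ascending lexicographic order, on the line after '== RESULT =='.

Regress step by step:
  through step 4 (go(rmA,rmB)): drop {robot_in(rmB)}, keep {ball_in(b1,rmC)}, require {robot_in(rmA)}
    → {ball_in(b1,rmC), robot_in(rmA)}
  through step 3 (go(rmC,rmA)): drop {robot_in(rmA)}, keep {ball_in(b1,rmC)}, require {robot_in(rmC)}
    → {ball_in(b1,rmC), robot_in(rmC)}
  through step 2 (drop(b1,rmC,left)): drop {ball_in(b1,rmC)}, keep {robot_in(rmC)}, require {carry(b1,left), robot_in(rmC)}
    → {carry(b1,left), robot_in(rmC)}
  through step 1 (go(rmA,rmC)): drop {robot_in(rmC)}, keep {carry(b1,left)}, require {robot_in(rmA)}
    → {carry(b1,left), robot_in(rmA)}

== RESULT ==
["carry(b1,left)", "robot_in(rmA)"]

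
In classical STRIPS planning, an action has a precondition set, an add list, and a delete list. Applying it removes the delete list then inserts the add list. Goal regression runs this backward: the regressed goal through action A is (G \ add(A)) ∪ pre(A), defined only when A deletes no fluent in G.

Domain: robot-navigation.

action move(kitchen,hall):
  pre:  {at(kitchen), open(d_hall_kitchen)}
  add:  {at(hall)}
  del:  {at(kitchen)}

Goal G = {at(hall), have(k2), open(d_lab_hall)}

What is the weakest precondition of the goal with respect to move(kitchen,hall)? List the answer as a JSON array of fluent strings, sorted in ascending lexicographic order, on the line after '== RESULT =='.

Compute (G \ add) ∪ pre:
  G ∩ del = {}  (empty — regression defined)
  G \ add = {at(hall), have(k2), open(d_lab_hall)} \ {at(hall)} = {have(k2), open(d_lab_hall)}
  ∪ pre   = {have(k2), open(d_lab_hall)} ∪ {at(kitchen), open(d_hall_kitchen)}
          = {at(kitchen), have(k2), open(d_hall_kitchen), open(d_lab_hall)}

== RESULT ==
["at(kitchen)", "have(k2)", "open(d_hall_kitchen)", "open(d_lab_hall)"]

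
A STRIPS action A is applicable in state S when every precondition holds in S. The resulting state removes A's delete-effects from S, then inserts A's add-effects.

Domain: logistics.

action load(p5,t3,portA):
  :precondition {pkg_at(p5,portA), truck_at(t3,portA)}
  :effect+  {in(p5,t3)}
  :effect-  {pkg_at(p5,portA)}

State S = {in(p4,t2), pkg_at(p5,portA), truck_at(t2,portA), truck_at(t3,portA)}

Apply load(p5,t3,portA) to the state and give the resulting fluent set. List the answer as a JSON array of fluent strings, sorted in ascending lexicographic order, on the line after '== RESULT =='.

Compute (S \ del) ∪ add:
  pre ⊆ S: {pkg_at(p5,portA), truck_at(t3,portA)} ⊆ S  — applicable
  S \ del = {in(p4,t2), truck_at(t2,portA), truck_at(t3,portA)}
  ∪ add   = {in(p4,t2), in(p5,t3), truck_at(t2,portA), truck_at(t3,portA)}

== RESULT ==
["in(p4,t2)", "in(p5,t3)", "truck_at(t2,portA)", "truck_at(t3,portA)"]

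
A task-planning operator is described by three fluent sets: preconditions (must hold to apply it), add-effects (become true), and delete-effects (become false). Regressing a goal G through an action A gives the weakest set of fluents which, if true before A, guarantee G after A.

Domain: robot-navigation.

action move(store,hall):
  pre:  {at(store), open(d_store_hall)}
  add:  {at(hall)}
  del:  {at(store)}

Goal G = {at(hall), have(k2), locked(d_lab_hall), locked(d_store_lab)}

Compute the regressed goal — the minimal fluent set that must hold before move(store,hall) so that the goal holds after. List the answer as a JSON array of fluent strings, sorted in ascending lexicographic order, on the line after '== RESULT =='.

Regress:
  G ∩ del = {}  (empty — regression defined)
  G \ add = {at(hall), have(k2), locked(d_lab_hall), locked(d_store_lab)} \ {at(hall)} = {have(k2), locked(d_lab_hall), locked(d_store_lab)}
  ∪ pre   = {have(k2), locked(d_lab_hall), locked(d_store_lab)} ∪ {at(store), open(d_store_hall)}
          = {at(store), have(k2), locked(d_lab_hall), locked(d_store_lab), open(d_store_hall)}

== RESULT ==
["at(store)", "have(k2)", "locked(d_lab_hall)", "locked(d_store_lab)", "open(d_store_hall)"]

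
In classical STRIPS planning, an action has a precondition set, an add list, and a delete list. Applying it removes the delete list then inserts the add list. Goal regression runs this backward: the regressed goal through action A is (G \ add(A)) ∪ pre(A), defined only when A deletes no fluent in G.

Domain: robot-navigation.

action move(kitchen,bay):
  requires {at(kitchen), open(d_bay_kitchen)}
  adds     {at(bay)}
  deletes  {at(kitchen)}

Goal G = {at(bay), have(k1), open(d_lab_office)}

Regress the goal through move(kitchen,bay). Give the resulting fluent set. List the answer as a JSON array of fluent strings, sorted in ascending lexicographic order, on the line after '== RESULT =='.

Regress:
  G ∩ del = {}  (empty — regression defined)
  G \ add = {at(bay), have(k1), open(d_lab_office)} \ {at(bay)} = {have(k1), open(d_lab_office)}
  ∪ pre   = {have(k1), open(d_lab_office)} ∪ {at(kitchen), open(d_bay_kitchen)}
          = {at(kitchen), have(k1), open(d_bay_kitchen), open(d_lab_office)}

== RESULT ==
["at(kitchen)", "have(k1)", "open(d_bay_kitchen)", "open(d_lab_office)"]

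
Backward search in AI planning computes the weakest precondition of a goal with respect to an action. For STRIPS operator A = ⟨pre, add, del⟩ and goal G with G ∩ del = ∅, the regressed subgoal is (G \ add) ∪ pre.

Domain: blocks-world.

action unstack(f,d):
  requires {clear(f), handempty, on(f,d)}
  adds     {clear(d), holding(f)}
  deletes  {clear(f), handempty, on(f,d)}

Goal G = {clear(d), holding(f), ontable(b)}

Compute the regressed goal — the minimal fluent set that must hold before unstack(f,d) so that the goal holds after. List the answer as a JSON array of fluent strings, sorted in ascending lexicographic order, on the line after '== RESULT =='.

Compute (G \ add) ∪ pre:
  G ∩ del = {}  (empty — regression defined)
  G \ add = {clear(d), holding(f), ontable(b)} \ {clear(d), holding(f)} = {ontable(b)}
  ∪ pre   = {ontable(b)} ∪ {clear(f), handempty, on(f,d)}
          = {clear(f), handempty, on(f,d), ontable(b)}

== RESULT ==
["clear(f)", "handempty", "on(f,d)", "ontable(b)"]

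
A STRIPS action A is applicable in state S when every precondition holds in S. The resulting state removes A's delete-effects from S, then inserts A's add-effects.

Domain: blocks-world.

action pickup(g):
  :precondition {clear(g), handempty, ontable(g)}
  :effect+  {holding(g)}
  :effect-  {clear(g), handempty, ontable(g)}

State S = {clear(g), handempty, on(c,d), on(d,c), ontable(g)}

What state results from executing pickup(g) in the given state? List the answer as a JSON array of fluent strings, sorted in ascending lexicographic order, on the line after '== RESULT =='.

Compute (S \ del) ∪ add:
  pre ⊆ S: {clear(g), handempty, ontable(g)} ⊆ S  — applicable
  S \ del = {on(c,d), on(d,c)}
  ∪ add   = {holding(g), on(c,d), on(d,c)}

== RESULT ==
["holding(g)", "on(c,d)", "on(d,c)"]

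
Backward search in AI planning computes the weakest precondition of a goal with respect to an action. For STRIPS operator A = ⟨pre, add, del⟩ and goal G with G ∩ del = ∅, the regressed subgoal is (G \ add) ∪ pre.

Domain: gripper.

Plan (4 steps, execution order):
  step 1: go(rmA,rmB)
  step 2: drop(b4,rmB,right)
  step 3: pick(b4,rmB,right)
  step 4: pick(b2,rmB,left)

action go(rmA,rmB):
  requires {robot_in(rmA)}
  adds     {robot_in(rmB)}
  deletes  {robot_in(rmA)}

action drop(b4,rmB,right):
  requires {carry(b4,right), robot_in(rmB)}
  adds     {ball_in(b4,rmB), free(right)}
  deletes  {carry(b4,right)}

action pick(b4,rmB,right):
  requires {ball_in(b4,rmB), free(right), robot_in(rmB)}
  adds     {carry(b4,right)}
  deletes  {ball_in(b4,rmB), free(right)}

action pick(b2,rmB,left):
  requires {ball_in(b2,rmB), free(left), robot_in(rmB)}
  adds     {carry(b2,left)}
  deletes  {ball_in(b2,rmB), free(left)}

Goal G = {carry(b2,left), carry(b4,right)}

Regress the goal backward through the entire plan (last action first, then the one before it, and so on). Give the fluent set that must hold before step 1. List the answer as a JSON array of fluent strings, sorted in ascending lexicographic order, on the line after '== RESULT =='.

Regress step by step:
  through step 4 (pick(b2,rmB,left)): drop {carry(b2,left)}, keep {carry(b4,right)}, require {ball_in(b2,rmB), free(left), robot_in(rmB)}
    → {ball_in(b2,rmB), carry(b4,right), free(left), robot_in(rmB)}
  through step 3 (pick(b4,rmB,right)): drop {carry(b4,right)}, keep {ball_in(b2,rmB), free(left), robot_in(rmB)}, require {ball_in(b4,rmB), free(right), robot_in(rmB)}
    → {ball_in(b2,rmB), ball_in(b4,rmB), free(left), free(right), robot_in(rmB)}
  through step 2 (drop(b4,rmB,right)): drop {ball_in(b4,rmB), free(right)}, keep {ball_in(b2,rmB), free(left), robot_in(rmB)}, require {carry(b4,right), robot_in(rmB)}
    → {ball_in(b2,rmB), carry(b4,right), free(left), robot_in(rmB)}
  through step 1 (go(rmA,rmB)): drop {robot_in(rmB)}, keep {ball_in(b2,rmB), carry(b4,right), free(left)}, require {robot_in(rmA)}
    → {ball_in(b2,rmB), carry(b4,right), free(left), robot_in(rmA)}

== RESULT ==
["ball_in(b2,rmB)", "carry(b4,right)", "free(left)", "robot_in(rmA)"]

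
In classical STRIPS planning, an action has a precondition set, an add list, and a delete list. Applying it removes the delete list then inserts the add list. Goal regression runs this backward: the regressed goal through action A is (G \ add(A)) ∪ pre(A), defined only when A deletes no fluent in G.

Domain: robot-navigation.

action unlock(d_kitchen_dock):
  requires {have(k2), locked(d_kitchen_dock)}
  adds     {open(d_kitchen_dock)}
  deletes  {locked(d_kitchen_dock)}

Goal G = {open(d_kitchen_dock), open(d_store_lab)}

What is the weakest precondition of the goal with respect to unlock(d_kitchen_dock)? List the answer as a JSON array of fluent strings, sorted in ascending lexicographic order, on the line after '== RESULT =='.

Regress:
  G ∩ del = {}  (empty — regression defined)
  G \ add = {open(d_kitchen_dock), open(d_store_lab)} \ {open(d_kitchen_dock)} = {open(d_store_lab)}
  ∪ pre   = {open(d_store_lab)} ∪ {have(k2), locked(d_kitchen_dock)}
          = {have(k2), locked(d_kitchen_dock), open(d_store_lab)}

== RESULT ==
["have(k2)", "locked(d_kitchen_dock)", "open(d_store_lab)"]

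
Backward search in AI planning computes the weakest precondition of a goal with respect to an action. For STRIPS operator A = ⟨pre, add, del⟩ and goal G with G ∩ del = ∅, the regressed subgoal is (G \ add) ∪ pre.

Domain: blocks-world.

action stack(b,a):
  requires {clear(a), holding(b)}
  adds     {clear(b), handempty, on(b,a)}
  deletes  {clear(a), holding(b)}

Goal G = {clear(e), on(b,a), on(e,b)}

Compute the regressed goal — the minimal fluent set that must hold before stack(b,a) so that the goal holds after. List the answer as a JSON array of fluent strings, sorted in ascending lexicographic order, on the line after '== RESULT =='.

Regress:
  G ∩ del = {}  (empty — regression defined)
  G \ add = {clear(e), on(b,a), on(e,b)} \ {clear(b), handempty, on(b,a)} = {clear(e), on(e,b)}
  ∪ pre   = {clear(e), on(e,b)} ∪ {clear(a), holding(b)}
          = {clear(a), clear(e), holding(b), on(e,b)}

== RESULT ==
["clear(a)", "clear(e)", "holding(b)", "on(e,b)"]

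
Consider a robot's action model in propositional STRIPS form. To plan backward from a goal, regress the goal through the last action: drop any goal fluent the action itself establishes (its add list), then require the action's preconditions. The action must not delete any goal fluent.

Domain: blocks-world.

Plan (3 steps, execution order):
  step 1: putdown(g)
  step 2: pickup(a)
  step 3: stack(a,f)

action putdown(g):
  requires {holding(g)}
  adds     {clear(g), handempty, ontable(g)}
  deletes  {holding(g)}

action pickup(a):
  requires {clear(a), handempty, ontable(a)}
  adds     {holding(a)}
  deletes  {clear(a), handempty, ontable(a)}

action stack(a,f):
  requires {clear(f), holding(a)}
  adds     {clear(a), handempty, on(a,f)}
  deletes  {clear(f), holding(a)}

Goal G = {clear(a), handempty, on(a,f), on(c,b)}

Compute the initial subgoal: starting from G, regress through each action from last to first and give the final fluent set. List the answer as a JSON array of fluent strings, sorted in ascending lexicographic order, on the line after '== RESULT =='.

Regress step by step:
  through step 3 (stack(a,f)): drop {clear(a), handempty, on(a,f)}, keep {on(c,b)}, require {clear(f), holding(a)}
    → {clear(f), holding(a), on(c,b)}
  through step 2 (pickup(a)): drop {holding(a)}, keep {clear(f), on(c,b)}, require {clear(a), handempty, ontable(a)}
    → {clear(a), clear(f), handempty, on(c,b), ontable(a)}
  through step 1 (putdown(g)): drop {handempty}, keep {clear(a), clear(f), on(c,b), ontable(a)}, require {holding(g)}
    → {clear(a), clear(f), holding(g), on(c,b), ontable(a)}

== RESULT ==
["clear(a)", "clear(f)", "holding(g)", "on(c,b)", "ontable(a)"]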